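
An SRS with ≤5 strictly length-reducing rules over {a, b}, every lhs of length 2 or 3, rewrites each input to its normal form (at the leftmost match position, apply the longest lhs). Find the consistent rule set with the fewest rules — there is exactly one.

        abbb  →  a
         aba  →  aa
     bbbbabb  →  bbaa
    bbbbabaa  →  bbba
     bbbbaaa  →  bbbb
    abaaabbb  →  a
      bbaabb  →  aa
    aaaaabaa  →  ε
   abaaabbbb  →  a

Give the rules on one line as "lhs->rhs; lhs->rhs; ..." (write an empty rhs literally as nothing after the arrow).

  | abbb => abb => ab => a
  | aba => aa
  | bbbbabb => bbbaab => bbbab => bbaa
  | bbbbabaa => bbbaaaa => bbba

aaa->; aab->ab; ab->a; bab->aa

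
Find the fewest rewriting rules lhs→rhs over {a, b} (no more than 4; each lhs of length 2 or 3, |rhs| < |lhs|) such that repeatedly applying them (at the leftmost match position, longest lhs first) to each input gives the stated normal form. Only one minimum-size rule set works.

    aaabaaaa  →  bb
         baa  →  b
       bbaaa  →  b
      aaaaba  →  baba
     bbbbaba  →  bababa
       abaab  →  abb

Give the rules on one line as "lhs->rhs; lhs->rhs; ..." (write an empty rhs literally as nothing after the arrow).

  | aaabaaaa => bbaaaa => baaa => bb
  | baa => b
  | bbaaa => baa => b
  | aaaaba => baba

aa->; aaa->b; bba->b; bbb->ba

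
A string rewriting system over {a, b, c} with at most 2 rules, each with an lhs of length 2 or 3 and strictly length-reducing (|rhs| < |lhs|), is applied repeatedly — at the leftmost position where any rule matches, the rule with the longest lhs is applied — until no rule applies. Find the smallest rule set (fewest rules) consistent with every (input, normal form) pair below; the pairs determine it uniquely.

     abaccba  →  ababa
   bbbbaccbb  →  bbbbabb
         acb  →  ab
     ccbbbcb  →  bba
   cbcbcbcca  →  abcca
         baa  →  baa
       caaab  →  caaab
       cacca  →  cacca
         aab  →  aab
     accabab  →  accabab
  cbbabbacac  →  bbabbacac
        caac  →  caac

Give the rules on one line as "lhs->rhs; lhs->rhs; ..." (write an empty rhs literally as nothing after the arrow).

bcb->a; cb->b

  | abaccba => abacba => ababa
  | bbbbaccbb => bbbbacbb => bbbbabb
  | acb => ab
  | ccbbbcb => cbbbcb => bbbcb => bba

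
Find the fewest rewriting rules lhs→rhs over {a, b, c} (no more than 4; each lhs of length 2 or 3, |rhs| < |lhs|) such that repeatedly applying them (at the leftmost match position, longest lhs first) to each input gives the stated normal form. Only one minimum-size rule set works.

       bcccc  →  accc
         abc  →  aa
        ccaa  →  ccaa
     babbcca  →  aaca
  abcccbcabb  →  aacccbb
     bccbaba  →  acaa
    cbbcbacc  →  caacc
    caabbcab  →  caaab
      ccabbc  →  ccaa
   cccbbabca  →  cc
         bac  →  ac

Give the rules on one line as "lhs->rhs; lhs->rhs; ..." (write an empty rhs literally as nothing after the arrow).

ba->a; bc->a; bca->c; cac->

  | bcccc => accc
  | abc => aa
  | ccaa
  | babbcca => abbcca => abaca => aaca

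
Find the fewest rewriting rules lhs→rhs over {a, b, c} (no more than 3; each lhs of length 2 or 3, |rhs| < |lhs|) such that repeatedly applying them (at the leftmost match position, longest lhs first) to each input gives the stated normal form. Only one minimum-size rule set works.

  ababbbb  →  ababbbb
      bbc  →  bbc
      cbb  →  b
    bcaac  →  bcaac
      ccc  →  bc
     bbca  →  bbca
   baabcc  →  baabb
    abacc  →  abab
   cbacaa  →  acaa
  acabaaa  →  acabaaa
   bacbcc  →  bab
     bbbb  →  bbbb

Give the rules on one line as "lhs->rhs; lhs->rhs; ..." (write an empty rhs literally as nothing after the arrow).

  | ababbbb
  | bbc
  | cbb => b
  | bcaac

cb->; cc->b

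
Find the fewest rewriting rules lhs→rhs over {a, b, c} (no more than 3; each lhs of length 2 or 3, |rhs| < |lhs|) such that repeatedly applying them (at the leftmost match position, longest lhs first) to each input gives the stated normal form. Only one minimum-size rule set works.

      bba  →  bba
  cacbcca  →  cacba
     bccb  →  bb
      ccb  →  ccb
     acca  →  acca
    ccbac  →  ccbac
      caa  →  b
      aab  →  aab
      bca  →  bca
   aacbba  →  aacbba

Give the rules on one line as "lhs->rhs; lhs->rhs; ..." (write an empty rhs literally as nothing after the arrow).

  | bba
  | cacbcca => cacba
  | bccb => bb
  | ccb

bcc->b; caa->b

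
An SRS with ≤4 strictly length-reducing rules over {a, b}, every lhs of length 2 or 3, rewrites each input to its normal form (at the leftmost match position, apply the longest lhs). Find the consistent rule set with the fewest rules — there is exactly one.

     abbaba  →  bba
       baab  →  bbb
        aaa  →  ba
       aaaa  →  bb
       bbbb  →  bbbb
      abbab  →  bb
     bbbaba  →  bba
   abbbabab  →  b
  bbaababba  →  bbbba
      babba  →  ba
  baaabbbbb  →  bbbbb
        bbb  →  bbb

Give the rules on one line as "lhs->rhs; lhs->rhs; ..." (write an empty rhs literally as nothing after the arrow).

  | abbaba => ababa => aaba => bba
  | baab => bbb
  | aaa => ba
  | aaaa => baa => bb

aa->b; ab->a; bab->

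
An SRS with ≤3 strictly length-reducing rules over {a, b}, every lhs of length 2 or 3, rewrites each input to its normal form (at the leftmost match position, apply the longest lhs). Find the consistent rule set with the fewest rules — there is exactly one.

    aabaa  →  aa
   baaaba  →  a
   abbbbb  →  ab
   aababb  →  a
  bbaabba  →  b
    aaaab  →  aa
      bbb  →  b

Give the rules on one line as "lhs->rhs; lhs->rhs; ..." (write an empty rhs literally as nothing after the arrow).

  | aabaa => aa
  | baaaba => baaba => baba => bba => a
  | abbbbb => abbb => ab
  | aababb => abb => a

aab->; ba->b; bb->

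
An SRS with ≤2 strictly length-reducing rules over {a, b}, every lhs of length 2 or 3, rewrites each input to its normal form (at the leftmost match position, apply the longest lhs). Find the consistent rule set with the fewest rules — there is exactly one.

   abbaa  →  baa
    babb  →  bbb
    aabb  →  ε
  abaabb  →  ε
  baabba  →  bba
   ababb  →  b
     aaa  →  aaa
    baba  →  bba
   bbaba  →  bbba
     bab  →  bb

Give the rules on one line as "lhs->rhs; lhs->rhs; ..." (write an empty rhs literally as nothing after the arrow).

ab->; bab->bb

  | abbaa => baa
  | babb => bbb
  | aabb => ab => ε
  | abaabb => aabb => ab => ε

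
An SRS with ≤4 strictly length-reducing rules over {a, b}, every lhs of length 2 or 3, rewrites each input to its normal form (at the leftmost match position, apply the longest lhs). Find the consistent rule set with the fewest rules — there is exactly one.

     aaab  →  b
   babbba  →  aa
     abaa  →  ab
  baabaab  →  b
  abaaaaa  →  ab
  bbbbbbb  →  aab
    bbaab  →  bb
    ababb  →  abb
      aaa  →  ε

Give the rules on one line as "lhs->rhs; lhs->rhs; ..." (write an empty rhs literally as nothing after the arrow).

aaa->; ba->b; bab->b; bbb->a

  | aaab => b
  | babbba => bbba => aa
  | abaa => aba => ab
  | baabaab => babaab => baab => bab => b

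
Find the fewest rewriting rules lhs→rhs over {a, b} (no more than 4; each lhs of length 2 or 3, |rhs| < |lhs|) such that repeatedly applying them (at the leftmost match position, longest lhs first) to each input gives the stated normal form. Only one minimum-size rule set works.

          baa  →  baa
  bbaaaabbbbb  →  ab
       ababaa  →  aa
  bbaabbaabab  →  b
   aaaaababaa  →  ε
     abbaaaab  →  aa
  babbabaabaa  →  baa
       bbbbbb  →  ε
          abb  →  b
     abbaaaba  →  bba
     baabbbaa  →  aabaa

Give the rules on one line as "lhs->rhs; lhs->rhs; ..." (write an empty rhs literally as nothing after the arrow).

aaa->; abb->b; bab->aa; bbb->

  | baa
  | bbaaaabbbbb => bbabbbbb => baabbbb => babbb => aabb => ab
  | ababaa => aaaaa => aa
  | bbaabbaabab => bbabaabab => baaaabab => babab => aaab => b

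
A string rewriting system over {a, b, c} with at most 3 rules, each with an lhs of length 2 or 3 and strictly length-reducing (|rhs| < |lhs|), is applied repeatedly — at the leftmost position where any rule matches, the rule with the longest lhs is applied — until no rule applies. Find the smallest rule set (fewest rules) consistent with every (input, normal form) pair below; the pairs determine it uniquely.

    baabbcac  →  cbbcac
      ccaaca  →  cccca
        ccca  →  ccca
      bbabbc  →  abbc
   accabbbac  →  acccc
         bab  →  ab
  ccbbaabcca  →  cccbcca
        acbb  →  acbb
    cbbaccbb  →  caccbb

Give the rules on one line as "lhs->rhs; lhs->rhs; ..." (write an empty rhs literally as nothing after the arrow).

aa->c; ba->a

  | baabbcac => aabbcac => cbbcac
  | ccaaca => cccca
  | ccca
  | bbabbc => babbc => abbc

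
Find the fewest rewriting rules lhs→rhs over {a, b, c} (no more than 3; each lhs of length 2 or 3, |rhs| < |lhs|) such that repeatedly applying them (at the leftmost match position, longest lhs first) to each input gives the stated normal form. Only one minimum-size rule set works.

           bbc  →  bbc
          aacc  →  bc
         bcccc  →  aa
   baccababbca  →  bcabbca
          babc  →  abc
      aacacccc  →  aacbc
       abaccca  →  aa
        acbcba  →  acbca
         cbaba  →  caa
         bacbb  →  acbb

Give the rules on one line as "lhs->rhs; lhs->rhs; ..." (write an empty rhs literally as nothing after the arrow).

aaa->bc; ba->a; cc->a

  | bbc
  | aacc => aaa => bc
  | bcccc => bacc => acc => aa
  | baccababbca => accababbca => aaababbca => bcbabbca => bcabbca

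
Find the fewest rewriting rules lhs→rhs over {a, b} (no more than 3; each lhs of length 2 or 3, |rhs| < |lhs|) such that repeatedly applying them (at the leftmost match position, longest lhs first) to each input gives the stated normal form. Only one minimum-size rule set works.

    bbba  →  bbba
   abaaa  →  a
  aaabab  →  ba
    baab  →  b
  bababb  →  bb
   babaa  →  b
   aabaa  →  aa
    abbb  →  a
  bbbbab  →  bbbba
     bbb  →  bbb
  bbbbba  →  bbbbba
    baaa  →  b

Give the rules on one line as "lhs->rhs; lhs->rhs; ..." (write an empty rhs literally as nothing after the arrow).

  | bbba
  | abaaa => aaaa => a
  | aaabab => bab => ba
  | baab => b

aaa->; aab->; ab->a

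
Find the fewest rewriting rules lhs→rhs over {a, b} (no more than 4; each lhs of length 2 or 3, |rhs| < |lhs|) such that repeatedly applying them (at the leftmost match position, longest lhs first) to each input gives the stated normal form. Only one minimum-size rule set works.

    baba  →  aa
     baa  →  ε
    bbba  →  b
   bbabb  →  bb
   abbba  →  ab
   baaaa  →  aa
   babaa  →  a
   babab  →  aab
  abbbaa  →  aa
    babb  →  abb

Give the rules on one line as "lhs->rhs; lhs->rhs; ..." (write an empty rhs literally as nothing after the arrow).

ba->a; baa->; bba->

  | baba => aba => aa
  | baa => ε
  | bbba => b
  | bbabb => bb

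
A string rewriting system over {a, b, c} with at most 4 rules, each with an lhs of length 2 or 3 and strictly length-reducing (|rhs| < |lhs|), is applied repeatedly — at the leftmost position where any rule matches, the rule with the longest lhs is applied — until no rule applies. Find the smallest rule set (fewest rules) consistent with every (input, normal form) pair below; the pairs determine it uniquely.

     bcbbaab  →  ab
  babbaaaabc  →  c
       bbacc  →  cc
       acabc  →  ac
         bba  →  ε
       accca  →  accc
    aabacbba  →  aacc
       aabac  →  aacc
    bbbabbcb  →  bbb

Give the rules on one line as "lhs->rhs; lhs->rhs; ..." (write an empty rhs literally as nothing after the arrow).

  | bcbbaab => bbaab => bcab => ab
  | babbaaaabc => cbbaaaabc => cbcaaabc => caaabc => caabc => cabc => cbc => c
  | bbacc => bccc => cc
  | acabc => acbc => ac

ba->c; bc->; ca->c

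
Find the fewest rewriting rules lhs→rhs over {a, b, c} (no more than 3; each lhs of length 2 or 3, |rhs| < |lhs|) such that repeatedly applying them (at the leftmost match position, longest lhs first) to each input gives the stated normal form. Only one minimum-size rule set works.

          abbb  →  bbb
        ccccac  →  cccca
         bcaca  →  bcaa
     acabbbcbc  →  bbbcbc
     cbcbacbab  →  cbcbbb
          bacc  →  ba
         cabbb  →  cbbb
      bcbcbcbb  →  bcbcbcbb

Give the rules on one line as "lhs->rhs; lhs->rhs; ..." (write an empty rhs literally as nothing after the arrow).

  | abbb => bbb
  | ccccac => cccca
  | bcaca => bcaa
  | acabbbcbc => aabbbcbc => abbbcbc => bbbcbc

ab->b; ac->a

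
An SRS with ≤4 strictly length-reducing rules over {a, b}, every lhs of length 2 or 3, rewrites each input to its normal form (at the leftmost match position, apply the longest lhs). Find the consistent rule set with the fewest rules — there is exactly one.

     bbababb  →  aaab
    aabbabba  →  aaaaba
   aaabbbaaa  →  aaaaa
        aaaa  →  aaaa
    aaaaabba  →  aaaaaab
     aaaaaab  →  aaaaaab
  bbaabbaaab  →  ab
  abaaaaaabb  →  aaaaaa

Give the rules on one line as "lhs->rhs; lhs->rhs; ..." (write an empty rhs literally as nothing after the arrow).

  | bbababb => abbabb => aabbb => aaab
  | aabbabba => aaabbba => aaaaba
  | aaabbbaaa => aaaabaaa => aaaaa
  | aaaa

baa->; bb->a; bba->ab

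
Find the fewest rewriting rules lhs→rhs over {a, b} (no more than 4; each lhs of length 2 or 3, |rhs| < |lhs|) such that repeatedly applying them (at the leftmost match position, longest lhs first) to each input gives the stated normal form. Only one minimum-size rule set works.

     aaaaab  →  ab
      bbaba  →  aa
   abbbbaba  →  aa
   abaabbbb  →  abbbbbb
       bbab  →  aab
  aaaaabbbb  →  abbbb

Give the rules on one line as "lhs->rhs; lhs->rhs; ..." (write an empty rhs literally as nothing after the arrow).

  | aaaaab => aaab => ab
  | bbaba => aaba => aa
  | abbbbaba => abbaaba => aaaaba => aaba => aa
  | abaabbbb => abbbbbb

aaa->a; ba->; baa->bb; bba->aa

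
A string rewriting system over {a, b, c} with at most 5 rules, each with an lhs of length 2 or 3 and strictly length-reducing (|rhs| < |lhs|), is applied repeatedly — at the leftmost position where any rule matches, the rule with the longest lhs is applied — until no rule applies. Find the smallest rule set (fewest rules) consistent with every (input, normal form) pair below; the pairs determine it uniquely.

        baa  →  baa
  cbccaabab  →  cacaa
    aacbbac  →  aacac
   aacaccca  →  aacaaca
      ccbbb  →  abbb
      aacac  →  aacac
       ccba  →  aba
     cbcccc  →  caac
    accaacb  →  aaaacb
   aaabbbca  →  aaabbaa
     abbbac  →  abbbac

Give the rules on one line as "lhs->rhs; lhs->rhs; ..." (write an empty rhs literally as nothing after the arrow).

bab->; bc->a; cbb->c; cc->a

  | baa
  | cbccaabab => cacaabab => cacaa
  | aacbbac => aacac
  | aacaccca => aacaaca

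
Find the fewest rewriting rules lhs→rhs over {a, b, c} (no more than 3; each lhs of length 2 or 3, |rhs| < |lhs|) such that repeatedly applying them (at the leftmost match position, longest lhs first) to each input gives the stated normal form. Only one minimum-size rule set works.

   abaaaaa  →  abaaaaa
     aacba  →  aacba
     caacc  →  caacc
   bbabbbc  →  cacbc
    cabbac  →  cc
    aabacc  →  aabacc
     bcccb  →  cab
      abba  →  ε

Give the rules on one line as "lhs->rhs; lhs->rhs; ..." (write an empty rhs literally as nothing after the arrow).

aca->; bb->c; ccc->ba

  | abaaaaa
  | aacba
  | caacc
  | bbabbbc => cabbbc => cacbc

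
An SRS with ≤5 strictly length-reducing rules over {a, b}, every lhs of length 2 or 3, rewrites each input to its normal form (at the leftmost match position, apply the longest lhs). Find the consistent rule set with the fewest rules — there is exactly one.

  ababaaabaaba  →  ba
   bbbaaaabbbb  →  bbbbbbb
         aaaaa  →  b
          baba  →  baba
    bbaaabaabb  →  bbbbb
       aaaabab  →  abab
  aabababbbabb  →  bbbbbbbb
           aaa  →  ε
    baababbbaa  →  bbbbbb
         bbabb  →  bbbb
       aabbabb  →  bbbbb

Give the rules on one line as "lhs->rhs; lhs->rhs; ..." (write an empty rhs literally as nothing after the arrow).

aa->b; aaa->; abb->; bba->bb

  | ababaaabaaba => ababbaaba => abaaba => abbba => ba
  | bbbaaaabbbb => bbbaaabbbb => bbbaabbbb => bbbabbbb => bbbbbbb
  | aaaaa => aa => b
  | baba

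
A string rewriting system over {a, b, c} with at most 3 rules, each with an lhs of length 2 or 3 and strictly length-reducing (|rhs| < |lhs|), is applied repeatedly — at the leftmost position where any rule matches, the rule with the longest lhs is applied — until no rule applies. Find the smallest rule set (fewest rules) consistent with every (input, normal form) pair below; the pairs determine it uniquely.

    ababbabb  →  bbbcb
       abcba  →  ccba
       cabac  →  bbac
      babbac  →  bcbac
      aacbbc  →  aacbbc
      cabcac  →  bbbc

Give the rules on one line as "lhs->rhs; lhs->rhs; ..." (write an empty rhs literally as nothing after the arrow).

ab->c; ca->b

  | ababbabb => cabbabb => bbbabb => bbbcb
  | abcba => ccba
  | cabac => bbac
  | babbac => bcbac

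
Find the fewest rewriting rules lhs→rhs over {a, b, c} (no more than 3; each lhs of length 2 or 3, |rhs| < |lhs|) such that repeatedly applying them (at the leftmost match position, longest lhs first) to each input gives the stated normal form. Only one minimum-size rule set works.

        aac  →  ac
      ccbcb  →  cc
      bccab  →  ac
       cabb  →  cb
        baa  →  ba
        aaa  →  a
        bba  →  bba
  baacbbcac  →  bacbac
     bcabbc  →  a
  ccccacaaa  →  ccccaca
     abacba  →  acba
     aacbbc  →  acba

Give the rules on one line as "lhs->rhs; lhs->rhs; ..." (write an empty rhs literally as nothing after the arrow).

  | aac => ac
  | ccbcb => ccab => cc
  | bccab => acab => ac
  | cabb => cb

aa->a; ab->; bc->a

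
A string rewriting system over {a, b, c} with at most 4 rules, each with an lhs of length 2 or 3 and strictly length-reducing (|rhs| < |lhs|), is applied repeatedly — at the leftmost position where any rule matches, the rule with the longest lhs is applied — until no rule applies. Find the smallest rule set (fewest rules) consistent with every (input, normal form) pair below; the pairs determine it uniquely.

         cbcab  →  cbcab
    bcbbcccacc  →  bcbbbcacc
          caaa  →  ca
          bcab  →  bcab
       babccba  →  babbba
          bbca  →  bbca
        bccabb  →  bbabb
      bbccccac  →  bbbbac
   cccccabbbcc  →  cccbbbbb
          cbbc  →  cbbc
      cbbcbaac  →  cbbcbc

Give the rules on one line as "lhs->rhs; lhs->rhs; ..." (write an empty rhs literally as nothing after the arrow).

  | cbcab
  | bcbbcccacc => bcbbbcacc
  | caaa => ca
  | bcab

aa->; bcc->bb; cca->b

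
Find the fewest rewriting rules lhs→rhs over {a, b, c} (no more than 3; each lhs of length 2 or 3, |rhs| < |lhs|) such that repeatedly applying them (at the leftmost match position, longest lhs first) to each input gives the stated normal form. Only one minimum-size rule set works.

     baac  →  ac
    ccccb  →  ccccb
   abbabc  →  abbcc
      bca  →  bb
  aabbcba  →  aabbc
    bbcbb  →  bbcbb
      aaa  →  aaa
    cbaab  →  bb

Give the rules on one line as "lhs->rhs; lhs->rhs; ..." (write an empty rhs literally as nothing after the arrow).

  | baac => ac
  | ccccb
  | abbabc => abbcc
  | bca => bb

ba->; bab->bc; ca->b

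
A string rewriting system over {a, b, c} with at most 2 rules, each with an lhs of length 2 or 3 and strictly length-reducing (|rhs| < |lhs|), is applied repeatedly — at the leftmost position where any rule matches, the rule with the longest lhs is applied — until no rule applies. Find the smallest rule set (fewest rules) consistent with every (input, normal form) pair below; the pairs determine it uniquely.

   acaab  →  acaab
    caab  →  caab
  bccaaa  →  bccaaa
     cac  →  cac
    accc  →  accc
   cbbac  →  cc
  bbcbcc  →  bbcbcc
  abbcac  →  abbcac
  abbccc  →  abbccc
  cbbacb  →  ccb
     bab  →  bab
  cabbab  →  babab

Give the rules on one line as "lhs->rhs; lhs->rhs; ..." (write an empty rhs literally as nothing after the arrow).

  | acaab
  | caab
  | bccaaa
  | cac

bba->; cab->ba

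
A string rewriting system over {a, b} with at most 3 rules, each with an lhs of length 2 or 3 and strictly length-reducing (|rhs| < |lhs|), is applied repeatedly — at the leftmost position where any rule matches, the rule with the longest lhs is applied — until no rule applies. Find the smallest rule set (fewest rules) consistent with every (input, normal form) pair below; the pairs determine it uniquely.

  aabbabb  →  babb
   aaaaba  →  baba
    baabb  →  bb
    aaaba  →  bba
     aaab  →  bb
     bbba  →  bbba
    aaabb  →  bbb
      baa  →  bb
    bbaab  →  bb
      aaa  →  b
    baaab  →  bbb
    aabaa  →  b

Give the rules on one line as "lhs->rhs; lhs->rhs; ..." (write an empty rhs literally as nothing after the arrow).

  | aabbabb => babb
  | aaaaba => baba
  | baabb => bb
  | aaaba => bba

aa->b; aaa->b; aab->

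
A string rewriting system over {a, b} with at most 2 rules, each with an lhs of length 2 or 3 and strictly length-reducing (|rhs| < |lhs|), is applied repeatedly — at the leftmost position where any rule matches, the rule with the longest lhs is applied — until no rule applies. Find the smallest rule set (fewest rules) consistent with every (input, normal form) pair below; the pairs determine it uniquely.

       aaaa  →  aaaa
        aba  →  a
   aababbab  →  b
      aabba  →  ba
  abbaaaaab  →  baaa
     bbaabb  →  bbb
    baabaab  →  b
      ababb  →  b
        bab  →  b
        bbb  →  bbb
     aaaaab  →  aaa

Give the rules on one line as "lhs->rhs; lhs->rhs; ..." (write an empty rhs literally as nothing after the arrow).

aab->; ab->

  | aaaa
  | aba => a
  | aababbab => abbab => bab => b
  | aabba => ba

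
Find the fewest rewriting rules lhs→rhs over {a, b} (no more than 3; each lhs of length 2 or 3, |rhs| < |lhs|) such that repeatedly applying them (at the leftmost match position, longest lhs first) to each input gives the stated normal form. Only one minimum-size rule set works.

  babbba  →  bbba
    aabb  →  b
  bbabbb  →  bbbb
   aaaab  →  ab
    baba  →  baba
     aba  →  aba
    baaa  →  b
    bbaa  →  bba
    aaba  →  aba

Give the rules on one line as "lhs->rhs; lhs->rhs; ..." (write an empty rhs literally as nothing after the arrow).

  | babbba => bbba
  | aabb => abb => b
  | bbabbb => bbbb
  | aaaab => ab

aa->a; aaa->; abb->b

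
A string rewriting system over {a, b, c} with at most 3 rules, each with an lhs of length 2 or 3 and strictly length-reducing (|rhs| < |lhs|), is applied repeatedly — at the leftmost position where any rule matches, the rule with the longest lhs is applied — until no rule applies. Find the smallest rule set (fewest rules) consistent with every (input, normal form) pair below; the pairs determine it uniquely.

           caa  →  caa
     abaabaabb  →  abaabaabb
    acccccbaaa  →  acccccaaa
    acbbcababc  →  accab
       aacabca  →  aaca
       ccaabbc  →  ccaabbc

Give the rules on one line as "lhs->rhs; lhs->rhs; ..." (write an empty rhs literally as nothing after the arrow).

  | caa
  | abaabaabb
  | acccccbaaa => acccccaaa
  | acbbcababc => acbcababc => accababc => accab

abc->; cb->c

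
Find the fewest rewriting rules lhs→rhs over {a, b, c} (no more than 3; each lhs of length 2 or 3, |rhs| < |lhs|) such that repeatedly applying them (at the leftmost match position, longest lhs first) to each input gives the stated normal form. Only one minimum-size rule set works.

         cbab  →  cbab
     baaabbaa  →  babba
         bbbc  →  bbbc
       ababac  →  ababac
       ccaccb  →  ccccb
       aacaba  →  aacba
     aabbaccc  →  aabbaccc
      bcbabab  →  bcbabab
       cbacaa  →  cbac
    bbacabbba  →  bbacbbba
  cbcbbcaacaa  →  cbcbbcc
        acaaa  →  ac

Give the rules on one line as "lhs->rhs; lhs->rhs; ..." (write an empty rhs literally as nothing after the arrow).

  | cbab
  | baaabbaa => baabbaa => babbaa => babba
  | bbbc
  | ababac

baa->ba; ca->c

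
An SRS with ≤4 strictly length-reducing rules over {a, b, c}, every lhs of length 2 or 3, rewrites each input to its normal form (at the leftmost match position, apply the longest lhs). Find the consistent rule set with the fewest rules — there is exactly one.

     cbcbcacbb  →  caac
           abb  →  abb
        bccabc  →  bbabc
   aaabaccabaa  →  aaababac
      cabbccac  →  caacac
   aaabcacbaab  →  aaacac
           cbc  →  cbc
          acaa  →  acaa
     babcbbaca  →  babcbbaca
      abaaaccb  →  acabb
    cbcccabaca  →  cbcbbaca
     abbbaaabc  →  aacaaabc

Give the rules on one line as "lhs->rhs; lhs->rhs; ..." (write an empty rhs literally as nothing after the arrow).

  | cbcbcacbb => cbccbcbb => cbbbcbb => caccbb => cabbb => caac
  | abb
  | bccabc => bbabc
  | aaabaccabaa => aaabababaa => aaababac

baa->c; bbb->ac; bca->cb; cc->b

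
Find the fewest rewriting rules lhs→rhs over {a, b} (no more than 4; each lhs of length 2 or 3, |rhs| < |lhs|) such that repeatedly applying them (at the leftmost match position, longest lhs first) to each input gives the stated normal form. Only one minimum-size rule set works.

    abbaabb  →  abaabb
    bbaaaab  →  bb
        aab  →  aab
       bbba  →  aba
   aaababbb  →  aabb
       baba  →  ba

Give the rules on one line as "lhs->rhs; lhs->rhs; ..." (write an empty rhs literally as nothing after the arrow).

aaa->ab; bab->bb; bba->ba; bbb->ab

  | abbaabb => abaabb
  | bbaaaab => baaaab => babab => bbab => bab => bb
  | aab
  | bbba => aba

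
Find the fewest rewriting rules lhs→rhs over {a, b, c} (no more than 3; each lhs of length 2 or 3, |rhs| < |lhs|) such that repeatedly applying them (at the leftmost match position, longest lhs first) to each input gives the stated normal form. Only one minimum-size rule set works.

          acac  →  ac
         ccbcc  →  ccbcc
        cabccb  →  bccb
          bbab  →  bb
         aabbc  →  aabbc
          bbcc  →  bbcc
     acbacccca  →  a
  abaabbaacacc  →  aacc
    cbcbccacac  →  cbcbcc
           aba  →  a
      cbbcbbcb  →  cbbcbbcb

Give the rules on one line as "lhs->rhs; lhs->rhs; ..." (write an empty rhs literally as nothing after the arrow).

  | acac => ac
  | ccbcc
  | cabccb => bccb
  | bbab => bb

ba->; ca->; ccc->c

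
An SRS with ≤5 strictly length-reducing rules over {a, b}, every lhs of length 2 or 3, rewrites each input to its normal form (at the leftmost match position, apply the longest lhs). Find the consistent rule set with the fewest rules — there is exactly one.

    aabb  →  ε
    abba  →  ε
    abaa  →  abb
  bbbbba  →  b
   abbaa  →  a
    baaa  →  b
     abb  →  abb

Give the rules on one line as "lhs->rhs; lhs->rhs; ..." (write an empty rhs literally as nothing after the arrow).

aa->b; aaa->; bba->aa; bbb->

  | aabb => bbb => ε
  | abba => aaa => ε
  | abaa => abb
  | bbbbba => bba => aa => b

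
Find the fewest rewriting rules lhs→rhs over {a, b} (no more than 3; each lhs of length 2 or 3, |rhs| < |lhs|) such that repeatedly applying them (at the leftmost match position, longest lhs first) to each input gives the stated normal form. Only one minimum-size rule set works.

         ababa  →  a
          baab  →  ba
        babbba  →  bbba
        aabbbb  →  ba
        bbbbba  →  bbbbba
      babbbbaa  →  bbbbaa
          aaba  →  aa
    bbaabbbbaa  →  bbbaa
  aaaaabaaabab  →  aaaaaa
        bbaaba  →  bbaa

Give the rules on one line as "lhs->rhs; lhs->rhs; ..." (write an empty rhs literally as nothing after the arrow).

  | ababa => aba => a
  | baab => ba
  | babbba => bbba
  | aabbbb => ababb => abb => ba

ab->; abb->ba; bab->b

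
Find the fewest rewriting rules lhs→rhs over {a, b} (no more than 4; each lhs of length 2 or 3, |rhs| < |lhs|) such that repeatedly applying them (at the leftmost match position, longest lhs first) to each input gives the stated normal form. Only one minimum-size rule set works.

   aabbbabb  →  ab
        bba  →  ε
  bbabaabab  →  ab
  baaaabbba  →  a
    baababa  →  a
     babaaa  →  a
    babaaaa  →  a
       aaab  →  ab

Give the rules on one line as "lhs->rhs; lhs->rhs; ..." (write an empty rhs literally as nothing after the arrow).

aa->a; ba->; bb->b

  | aabbbabb => abbbabb => abbabb => ababb => abb => ab
  | bba => ba => ε
  | bbabaabab => babaabab => baabab => abab => ab
  | baaaabbba => aaabbba => aabbba => abbba => abba => aba => a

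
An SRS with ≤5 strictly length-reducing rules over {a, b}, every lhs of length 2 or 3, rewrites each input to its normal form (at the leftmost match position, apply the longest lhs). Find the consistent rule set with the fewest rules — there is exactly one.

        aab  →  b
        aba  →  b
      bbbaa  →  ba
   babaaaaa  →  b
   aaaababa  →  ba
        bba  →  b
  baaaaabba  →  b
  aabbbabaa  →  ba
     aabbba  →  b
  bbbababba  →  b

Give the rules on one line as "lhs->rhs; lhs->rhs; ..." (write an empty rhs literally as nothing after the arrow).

  | aab => b
  | aba => b
  | bbbaa => abaa => ba
  | babaaaaa => bbaaaa => aaaaa => baaa => bba => aa => b

aa->b; aab->b; aba->b; bb->a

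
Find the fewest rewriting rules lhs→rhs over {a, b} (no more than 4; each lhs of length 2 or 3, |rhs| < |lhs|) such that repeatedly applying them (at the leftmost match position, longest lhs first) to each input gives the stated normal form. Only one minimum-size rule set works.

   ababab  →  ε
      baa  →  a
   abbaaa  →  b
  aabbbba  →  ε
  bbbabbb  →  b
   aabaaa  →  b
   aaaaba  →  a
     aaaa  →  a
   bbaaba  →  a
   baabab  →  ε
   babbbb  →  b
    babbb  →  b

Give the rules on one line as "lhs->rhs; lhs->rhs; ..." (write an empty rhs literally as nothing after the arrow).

  | ababab => abab => ab => ε
  | baa => a
  | abbaaa => baaa => aa => b
  | aabbbba => bbbbba => bbbba => bbba => bba => ba => ε

aa->b; ab->; ba->; bb->b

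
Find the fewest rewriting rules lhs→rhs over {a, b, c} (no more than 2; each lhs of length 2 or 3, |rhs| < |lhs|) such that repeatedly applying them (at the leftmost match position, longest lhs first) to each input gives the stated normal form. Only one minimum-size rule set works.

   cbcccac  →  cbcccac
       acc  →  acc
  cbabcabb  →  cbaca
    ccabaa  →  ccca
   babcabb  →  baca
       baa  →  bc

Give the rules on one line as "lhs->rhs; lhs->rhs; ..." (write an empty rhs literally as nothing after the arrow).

aa->c; ab->a

  | cbcccac
  | acc
  | cbabcabb => cbacabb => cbacab => cbaca
  | ccabaa => ccaaa => ccca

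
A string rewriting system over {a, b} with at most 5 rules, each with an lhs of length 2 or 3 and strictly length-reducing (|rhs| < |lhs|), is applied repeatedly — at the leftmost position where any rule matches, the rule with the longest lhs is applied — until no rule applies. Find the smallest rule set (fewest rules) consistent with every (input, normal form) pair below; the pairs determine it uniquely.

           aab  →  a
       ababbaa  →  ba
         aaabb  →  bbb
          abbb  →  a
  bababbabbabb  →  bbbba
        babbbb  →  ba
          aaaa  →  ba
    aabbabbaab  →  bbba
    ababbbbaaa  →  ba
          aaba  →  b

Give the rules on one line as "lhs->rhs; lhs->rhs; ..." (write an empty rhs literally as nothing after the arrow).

aa->a; aaa->b; aab->aa; ab->a

  | aab => aa => a
  | ababbaa => aabbaa => aabaa => aaaa => ba
  | aaabb => bbb
  | abbb => abb => ab => a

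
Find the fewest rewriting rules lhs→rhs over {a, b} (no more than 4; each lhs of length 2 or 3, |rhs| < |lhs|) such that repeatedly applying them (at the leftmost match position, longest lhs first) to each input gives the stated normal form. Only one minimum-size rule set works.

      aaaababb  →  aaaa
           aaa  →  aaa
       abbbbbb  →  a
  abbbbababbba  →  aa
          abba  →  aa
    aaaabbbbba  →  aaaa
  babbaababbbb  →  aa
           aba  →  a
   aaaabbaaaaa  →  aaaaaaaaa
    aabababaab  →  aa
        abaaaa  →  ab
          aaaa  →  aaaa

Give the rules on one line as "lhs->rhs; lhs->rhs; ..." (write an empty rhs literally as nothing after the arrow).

  | aaaababb => aaaabb => aaaa
  | aaa
  | abbbbbb => abbbb => abb => a
  | abbbbababbba => abbababbba => aababbba => aabbba => aaba => aa

ba->; baa->b; bb->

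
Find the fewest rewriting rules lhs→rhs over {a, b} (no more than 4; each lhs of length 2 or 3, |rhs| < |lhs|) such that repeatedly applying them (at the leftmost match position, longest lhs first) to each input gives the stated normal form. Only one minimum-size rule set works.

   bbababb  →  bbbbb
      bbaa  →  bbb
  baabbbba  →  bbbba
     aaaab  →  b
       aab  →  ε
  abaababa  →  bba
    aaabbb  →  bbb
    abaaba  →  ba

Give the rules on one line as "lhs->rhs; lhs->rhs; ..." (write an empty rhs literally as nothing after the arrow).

aa->b; aaa->; aab->; ab->b

  | bbababb => bbbabb => bbbbb
  | bbaa => bbb
  | baabbbba => bbbba
  | aaaab => ab => b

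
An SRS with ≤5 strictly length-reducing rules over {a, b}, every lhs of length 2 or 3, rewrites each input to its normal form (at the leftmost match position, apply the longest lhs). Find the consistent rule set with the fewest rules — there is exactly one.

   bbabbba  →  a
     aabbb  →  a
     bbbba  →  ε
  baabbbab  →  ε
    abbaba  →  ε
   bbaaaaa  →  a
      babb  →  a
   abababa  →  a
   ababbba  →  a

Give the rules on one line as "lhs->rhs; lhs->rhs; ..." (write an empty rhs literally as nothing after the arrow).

aa->a; ab->; ba->; bb->a

  | bbabbba => aabbba => abbba => bba => aa => a
  | aabbb => abbb => bb => a
  | bbbba => abba => ba => ε
  | baabbbab => abbbab => bbab => aab => ab => ε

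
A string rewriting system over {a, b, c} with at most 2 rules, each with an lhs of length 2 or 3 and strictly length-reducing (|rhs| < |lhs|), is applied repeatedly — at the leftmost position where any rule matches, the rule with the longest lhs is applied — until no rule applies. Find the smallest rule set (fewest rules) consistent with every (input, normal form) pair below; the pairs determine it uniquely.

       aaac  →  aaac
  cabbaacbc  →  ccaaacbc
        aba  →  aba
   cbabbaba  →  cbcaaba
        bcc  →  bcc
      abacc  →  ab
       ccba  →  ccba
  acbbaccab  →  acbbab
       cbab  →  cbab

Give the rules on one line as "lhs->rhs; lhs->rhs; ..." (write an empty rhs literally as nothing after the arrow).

  | aaac
  | cabbaacbc => ccaaacbc
  | aba
  | cbabbaba => cbcaaba

abb->ca; acc->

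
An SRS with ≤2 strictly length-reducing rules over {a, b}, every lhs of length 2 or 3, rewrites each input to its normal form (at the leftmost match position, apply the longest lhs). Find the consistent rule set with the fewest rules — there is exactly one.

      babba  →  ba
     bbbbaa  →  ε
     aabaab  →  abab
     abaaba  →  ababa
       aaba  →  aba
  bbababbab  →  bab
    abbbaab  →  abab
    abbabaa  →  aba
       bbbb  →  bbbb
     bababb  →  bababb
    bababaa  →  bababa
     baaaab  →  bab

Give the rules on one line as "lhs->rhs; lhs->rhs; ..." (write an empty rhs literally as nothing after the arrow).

aa->a; bba->

  | babba => ba
  | bbbbaa => bba => ε
  | aabaab => abaab => abab
  | abaaba => ababa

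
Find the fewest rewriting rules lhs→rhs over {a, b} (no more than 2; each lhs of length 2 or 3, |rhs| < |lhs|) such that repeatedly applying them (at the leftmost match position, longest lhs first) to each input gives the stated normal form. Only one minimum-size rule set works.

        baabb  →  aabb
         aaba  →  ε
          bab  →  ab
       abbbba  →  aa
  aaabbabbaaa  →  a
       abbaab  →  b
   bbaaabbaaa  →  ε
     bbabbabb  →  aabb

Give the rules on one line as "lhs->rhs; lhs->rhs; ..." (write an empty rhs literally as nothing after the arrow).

  | baabb => aabb
  | aaba => aaa => ε
  | bab => ab
  | abbbba => abbba => abba => aba => aa

aaa->; ba->a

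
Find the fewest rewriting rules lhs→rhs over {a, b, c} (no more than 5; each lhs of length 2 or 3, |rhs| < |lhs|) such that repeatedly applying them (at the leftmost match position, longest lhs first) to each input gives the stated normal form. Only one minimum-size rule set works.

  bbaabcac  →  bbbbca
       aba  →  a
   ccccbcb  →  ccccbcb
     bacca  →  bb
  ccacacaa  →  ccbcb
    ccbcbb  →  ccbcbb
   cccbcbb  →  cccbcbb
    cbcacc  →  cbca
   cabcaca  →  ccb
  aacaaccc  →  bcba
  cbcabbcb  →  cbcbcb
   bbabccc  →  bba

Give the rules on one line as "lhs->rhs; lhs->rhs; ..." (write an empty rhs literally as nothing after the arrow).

aa->b; ab->; ac->a; bcc->ba

  | bbaabcac => bbbbcac => bbbbca
  | aba => a
  | ccccbcb
  | bacca => baca => baa => bb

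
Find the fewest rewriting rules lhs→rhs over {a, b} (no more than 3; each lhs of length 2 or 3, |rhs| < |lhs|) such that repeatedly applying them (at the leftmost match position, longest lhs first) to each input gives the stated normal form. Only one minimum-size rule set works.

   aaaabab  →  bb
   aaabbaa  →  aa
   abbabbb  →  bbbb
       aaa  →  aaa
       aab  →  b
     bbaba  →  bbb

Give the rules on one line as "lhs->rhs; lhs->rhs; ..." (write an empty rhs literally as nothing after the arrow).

  | aaaabab => aabaab => baaab => baab => bab => bb
  | aaabbaa => ababaa => abaa => aa
  | abbabbb => babbb => bbbb
  | aaa

aab->ba; ab->; ba->b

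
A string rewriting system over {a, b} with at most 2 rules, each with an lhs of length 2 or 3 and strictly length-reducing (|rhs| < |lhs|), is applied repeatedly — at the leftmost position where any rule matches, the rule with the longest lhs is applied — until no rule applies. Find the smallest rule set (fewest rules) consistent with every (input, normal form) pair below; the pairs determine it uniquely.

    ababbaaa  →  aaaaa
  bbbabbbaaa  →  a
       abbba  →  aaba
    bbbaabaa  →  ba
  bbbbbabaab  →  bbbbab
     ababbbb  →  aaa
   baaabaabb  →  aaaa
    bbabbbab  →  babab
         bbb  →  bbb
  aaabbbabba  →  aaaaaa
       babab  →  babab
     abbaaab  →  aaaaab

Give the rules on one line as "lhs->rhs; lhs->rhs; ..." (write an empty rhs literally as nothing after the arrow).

  | ababbaaa => abaaaaa => aaaaa
  | bbbabbbaaa => bbbaabaaa => bbabaaa => bbaaa => baa => a
  | abbba => aaba
  | bbbaabaa => bbabaa => bbaa => ba

abb->aa; baa->a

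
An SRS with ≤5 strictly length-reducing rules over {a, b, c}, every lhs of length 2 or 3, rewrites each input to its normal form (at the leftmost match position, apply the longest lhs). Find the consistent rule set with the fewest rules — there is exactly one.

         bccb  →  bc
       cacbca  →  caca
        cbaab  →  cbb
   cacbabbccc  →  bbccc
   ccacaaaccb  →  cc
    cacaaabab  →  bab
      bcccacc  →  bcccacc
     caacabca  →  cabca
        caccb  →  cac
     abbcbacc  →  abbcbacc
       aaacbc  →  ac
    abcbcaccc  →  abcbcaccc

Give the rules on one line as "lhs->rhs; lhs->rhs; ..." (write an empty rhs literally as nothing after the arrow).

  | bccb => bc
  | cacbca => caca
  | cbaab => cbb
  | cacbabbccc => caabbccc => bbccc

aa->; acb->a; caa->; ccb->c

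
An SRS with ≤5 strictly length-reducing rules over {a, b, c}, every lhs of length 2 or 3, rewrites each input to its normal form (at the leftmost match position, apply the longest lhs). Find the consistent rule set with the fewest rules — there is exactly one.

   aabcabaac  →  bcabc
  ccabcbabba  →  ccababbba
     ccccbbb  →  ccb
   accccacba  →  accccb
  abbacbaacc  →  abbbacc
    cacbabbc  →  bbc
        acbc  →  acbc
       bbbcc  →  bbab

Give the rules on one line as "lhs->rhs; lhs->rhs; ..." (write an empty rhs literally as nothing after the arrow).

aa->; bcc->ab; cba->ab; cbb->b

  | aabcabaac => bcabaac => bcabc
  | ccabcbabba => ccababbba
  | ccccbbb => cccbb => ccb
  | accccacba => accccaab => accccb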